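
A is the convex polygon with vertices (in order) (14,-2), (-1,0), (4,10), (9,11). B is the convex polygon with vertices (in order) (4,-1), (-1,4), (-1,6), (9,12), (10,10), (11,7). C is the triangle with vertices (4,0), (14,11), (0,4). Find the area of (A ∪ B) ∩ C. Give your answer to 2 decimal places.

38.47

The region (A ∪ B) ∩ C is the polygon with vertices (10.829,7.512), (4,0), (0,4), (10.286,9.143).
By the shoelace formula its area is 38.47.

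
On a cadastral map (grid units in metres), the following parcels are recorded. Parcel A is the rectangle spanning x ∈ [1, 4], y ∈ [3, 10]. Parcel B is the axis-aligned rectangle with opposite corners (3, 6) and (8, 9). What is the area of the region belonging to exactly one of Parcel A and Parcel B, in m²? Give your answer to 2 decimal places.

30.00

|Parcel A∩Parcel B|: x∈[3,4], y∈[6,9] → 1·3 = 3.
|Parcel A △ Parcel B| = |Parcel A| + |Parcel B| − 2·|Parcel A∩Parcel B| = 21 + 15 − 6 = 30.00.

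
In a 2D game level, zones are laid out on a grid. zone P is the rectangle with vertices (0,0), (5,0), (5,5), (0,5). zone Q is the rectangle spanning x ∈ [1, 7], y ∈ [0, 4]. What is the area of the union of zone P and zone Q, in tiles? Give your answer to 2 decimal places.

By inclusion–exclusion:
Individual areas: |zone P| = 25, |zone Q| = 24.
|zone P∩zone Q|: x∈[1,5], y∈[0,4] → 4·4 = 16.
|zone P ∪ zone Q| = 49 − 16 = 33.00.

33.00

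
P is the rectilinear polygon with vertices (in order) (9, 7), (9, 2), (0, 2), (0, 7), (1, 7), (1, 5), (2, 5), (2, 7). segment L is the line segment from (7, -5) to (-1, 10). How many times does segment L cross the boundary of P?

4

The segment meets the boundary at (0.6,7), (1,6.25), (1.667,5), (3.267,2).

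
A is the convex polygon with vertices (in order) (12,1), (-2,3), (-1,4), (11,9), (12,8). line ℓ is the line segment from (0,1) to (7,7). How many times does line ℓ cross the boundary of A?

The segment meets the boundary at (1.714,2.469).

1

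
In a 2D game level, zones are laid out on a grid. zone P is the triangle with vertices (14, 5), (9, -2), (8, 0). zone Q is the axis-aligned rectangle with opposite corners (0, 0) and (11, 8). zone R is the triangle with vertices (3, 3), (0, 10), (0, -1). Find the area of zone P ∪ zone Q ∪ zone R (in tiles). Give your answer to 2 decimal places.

By inclusion–exclusion:
Individual areas: |zone P| = 8.5, |zone Q| = 88, |zone R| = 16.5.
|zone P∩zone Q| = 3.5214.
|zone P∩zone R| = 0.
|zone Q∩zone R| = 15.2679.
|zone P∩zone Q∩zone R| = 0.
|zone P ∪ zone Q ∪ zone R| = 113 − 18.7893 + 0 = 94.21.

94.21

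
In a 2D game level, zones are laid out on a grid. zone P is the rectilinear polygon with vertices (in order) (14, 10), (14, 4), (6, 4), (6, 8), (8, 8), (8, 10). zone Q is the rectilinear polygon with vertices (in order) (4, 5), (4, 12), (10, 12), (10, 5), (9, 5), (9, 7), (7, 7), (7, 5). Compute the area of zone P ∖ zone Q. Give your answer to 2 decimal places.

32.00

|zone P| = 44, |zone P∩zone Q| = 12.
|zone P ∖ zone Q| = |zone P| − |zone P∩zone Q| = 44 − 12 = 32.00.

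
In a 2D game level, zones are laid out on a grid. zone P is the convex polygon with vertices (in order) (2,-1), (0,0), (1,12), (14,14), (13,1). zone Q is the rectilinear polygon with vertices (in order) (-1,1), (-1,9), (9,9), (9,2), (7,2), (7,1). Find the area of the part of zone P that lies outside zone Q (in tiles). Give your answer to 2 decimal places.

|zone P| = 168.5, |zone P∩zone Q| = 66.6667.
|zone P ∖ zone Q| = |zone P| − |zone P∩zone Q| = 168.5 − 66.6667 = 101.83.

101.83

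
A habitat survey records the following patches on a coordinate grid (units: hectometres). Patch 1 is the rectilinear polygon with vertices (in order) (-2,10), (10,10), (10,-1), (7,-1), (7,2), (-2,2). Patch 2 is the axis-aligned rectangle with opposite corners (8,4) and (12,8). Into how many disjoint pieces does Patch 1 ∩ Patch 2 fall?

Patch 1 ∩ Patch 2 is a single connected region.

1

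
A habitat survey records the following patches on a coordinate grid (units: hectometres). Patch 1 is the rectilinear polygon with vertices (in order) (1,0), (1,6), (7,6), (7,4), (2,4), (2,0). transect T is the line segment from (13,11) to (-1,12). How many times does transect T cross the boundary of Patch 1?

0

The segment lies entirely outside Patch 1 and never meets its boundary.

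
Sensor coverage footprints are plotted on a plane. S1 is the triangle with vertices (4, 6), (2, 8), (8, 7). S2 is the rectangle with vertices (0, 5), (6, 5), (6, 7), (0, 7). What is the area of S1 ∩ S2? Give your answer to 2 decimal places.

The intersection is the polygon with vertices (3,7), (6,7), (6,6.5), (4,6).
By the shoelace formula its area is 2.00.

2.00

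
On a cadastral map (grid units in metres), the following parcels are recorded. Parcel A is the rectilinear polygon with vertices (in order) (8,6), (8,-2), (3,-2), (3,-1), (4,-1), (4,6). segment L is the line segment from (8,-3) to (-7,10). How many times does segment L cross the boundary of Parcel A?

2

The segment meets the boundary at (4,0.467), (6.846,-2).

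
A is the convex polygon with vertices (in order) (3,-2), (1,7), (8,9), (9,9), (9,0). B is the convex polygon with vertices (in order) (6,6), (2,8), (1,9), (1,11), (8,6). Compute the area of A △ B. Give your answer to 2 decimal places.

67.64

|A| = 66, |B| = 11, |A∩B| = 4.6818.
|A △ B| = |A| + |B| − 2·|A∩B| = 66 + 11 − 9.3636 = 67.64.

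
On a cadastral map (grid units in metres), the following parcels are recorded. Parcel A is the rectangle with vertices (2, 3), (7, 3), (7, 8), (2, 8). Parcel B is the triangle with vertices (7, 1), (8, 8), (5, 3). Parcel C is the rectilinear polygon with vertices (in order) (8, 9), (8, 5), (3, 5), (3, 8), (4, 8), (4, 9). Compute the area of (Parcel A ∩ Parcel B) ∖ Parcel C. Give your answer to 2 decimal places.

|Parcel A ∩ Parcel B| = 3.3333.
|(Parcel A ∩ Parcel B) ∩ Parcel C| = 0.5333.
|(Parcel A ∩ Parcel B) ∖ Parcel C| = 3.3333 − 0.5333 = 2.80.

2.80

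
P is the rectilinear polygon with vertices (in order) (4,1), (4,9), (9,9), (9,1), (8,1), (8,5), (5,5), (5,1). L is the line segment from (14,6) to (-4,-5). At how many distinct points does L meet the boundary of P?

2

The segment meets the boundary at (8,2.333), (9,2.944).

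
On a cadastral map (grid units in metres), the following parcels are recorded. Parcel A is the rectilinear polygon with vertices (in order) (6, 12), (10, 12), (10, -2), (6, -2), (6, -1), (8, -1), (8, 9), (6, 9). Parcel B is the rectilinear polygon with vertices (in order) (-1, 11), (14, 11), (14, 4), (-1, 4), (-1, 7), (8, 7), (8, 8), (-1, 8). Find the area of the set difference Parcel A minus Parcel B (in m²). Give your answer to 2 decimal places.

18.00

|Parcel A| = 36, |Parcel A∩Parcel B| = 18.
|Parcel A ∖ Parcel B| = |Parcel A| − |Parcel A∩Parcel B| = 36 − 18 = 18.00.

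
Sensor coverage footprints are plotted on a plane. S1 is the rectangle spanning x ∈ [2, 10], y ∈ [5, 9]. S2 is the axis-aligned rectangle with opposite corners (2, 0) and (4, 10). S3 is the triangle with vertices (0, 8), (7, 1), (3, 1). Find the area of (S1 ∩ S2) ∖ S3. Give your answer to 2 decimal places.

|S1 ∩ S2| = 8.
|(S1 ∩ S2) ∩ S3| = 0.5.
|(S1 ∩ S2) ∖ S3| = 8 − 0.5 = 7.50.

7.50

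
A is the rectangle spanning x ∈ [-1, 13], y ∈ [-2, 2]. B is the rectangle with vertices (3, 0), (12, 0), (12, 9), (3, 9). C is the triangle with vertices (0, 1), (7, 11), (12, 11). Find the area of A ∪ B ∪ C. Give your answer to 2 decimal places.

By inclusion–exclusion:
Individual areas: |A| = 56, |B| = 81, |C| = 25.
|A∩B|: x∈[3,12], y∈[0,2] → 9·2 = 18.
|A∩C| = 0.25.
|B∩C| = 13.3214.
|A∩B∩C| = 0.
|A ∪ B ∪ C| = 162 − 31.5714 + 0 = 130.43.

130.43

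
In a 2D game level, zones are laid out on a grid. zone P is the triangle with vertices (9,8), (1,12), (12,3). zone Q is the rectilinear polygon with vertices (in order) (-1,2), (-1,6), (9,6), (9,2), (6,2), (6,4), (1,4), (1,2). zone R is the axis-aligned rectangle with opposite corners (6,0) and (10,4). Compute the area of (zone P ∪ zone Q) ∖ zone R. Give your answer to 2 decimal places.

37.82

|zone P ∪ zone Q| = 43.8182.
|(zone P ∪ zone Q) ∩ zone R| = 6.
|(zone P ∪ zone Q) ∖ zone R| = 43.8182 − 6 = 37.82.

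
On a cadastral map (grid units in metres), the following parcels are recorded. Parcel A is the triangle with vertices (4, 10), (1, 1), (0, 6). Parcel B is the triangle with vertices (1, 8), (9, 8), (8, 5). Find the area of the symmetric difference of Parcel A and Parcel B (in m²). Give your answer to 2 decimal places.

|Parcel A| = 12, |Parcel B| = 12, |Parcel A∩Parcel B| = 0.8708.
|Parcel A △ Parcel B| = |Parcel A| + |Parcel B| − 2·|Parcel A∩Parcel B| = 12 + 12 − 1.7417 = 22.26.

22.26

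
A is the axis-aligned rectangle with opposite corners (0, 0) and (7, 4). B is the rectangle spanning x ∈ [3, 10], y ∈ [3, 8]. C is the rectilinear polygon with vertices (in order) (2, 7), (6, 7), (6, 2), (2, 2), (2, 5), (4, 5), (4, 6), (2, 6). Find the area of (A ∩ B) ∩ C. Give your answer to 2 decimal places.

The region (A ∩ B) ∩ C is the polygon with vertices (3,3), (3,4), (6,4), (6,3).
By the shoelace formula its area is 3.00.

3.00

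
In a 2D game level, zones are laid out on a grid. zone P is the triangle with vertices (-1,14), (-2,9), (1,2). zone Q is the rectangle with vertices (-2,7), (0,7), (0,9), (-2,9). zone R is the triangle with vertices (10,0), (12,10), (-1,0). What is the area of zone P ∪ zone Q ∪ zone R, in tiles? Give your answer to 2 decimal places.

66.94

By inclusion–exclusion:
Individual areas: |zone P| = 11, |zone Q| = 4, |zone R| = 55.
|zone P∩zone Q| = 3.0595.
|zone P∩zone R| = 0.
|zone Q∩zone R| = 0.
|zone P∩zone Q∩zone R| = 0.
|zone P ∪ zone Q ∪ zone R| = 70 − 3.0595 + 0 = 66.94.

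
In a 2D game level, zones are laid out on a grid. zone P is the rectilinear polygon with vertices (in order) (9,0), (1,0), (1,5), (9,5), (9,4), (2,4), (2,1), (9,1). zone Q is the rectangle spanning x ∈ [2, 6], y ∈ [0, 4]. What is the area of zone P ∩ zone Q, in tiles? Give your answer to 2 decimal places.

4.00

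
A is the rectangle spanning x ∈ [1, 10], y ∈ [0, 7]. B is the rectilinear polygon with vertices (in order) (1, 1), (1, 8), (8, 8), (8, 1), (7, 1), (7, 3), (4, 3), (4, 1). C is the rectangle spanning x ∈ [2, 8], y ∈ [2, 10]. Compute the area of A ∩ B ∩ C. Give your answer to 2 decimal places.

The intersection is the polygon with vertices (8,2), (7,2), (7,3), (4,3), (4,2), (2,2), (2,7), (8,7).
By the shoelace formula its area is 27.00.

27.00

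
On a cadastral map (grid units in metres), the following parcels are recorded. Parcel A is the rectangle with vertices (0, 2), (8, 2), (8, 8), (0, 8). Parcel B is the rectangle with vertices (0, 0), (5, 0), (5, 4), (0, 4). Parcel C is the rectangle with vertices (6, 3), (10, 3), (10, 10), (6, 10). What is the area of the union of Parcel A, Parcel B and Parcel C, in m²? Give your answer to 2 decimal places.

76.00

By inclusion–exclusion:
Individual areas: |Parcel A| = 48, |Parcel B| = 20, |Parcel C| = 28.
|Parcel A∩Parcel B|: x∈[0,5], y∈[2,4] → 5·2 = 10.
|Parcel A∩Parcel C|: x∈[6,8], y∈[3,8] → 2·5 = 10.
|Parcel B∩Parcel C| = 0 (no overlap).
|Parcel A∩Parcel B∩Parcel C| = 0.
|Parcel A ∪ Parcel B ∪ Parcel C| = 96 − 20 + 0 = 76.00.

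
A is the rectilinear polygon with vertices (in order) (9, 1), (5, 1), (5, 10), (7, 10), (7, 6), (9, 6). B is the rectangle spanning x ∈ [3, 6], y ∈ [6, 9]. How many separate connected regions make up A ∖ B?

1

A ∖ B is a single connected region.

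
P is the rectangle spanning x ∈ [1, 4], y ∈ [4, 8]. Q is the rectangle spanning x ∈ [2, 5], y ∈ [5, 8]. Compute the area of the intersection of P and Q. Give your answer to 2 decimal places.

|P∩Q|: x∈[2,4], y∈[5,8] → 2·3 = 6.

6.00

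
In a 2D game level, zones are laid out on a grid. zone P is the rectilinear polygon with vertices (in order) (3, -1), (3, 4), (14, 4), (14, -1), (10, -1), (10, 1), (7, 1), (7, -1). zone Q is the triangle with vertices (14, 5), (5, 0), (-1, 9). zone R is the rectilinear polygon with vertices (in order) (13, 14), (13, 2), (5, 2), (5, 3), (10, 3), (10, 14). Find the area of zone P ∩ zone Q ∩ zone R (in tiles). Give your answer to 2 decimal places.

The intersection is the polygon with vertices (12.2,4), (8.6,2), (5,2), (5,3), (10,3), (10,4).
By the shoelace formula its area is 5.80.

5.80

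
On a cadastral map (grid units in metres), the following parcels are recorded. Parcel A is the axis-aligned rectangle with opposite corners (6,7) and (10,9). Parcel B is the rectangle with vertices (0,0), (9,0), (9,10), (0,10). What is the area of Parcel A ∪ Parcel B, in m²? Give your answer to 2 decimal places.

92.00

By inclusion–exclusion:
Individual areas: |Parcel A| = 8, |Parcel B| = 90.
|Parcel A∩Parcel B|: x∈[6,9], y∈[7,9] → 3·2 = 6.
|Parcel A ∪ Parcel B| = 98 − 6 = 92.00.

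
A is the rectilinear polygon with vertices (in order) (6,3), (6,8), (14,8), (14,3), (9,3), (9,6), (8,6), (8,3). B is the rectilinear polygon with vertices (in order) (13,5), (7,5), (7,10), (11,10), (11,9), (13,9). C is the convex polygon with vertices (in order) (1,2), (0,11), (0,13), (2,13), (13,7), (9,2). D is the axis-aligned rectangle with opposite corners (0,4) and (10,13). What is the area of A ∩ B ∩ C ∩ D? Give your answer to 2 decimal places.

8.00

The intersection is the polygon with vertices (9,6), (8,6), (8,5), (7,5), (7,8), (10,8), (10,5), (9,5).
By the shoelace formula its area is 8.00.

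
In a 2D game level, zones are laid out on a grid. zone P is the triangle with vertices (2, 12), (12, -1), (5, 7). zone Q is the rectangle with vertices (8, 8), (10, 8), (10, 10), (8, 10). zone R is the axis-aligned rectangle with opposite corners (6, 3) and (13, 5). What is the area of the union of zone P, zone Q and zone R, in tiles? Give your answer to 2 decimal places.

22.44

By inclusion–exclusion:
Individual areas: |zone P| = 5.5, |zone Q| = 4, |zone R| = 14.
|zone P∩zone Q| = 0.
|zone P∩zone R| = 1.0577.
|zone Q∩zone R| = 0 (no overlap).
|zone P∩zone Q∩zone R| = 0.
|zone P ∪ zone Q ∪ zone R| = 23.5 − 1.0577 + 0 = 22.44.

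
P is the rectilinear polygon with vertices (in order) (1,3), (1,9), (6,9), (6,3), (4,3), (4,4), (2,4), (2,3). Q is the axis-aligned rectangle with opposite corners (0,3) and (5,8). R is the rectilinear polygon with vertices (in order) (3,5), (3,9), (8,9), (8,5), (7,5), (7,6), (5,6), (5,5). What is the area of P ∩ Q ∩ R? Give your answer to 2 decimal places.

6.00

The intersection is the polygon with vertices (5,8), (5,6), (5,5), (3,5), (3,8).
By the shoelace formula its area is 6.00.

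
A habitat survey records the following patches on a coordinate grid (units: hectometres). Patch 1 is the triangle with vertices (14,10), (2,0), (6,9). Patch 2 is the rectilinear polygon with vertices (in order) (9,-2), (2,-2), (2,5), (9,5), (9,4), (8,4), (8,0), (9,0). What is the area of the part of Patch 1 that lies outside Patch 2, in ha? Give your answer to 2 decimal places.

|Patch 1| = 34, |Patch 1∩Patch 2| = 9.4444.
|Patch 1 ∖ Patch 2| = |Patch 1| − |Patch 1∩Patch 2| = 34 − 9.4444 = 24.56.

24.56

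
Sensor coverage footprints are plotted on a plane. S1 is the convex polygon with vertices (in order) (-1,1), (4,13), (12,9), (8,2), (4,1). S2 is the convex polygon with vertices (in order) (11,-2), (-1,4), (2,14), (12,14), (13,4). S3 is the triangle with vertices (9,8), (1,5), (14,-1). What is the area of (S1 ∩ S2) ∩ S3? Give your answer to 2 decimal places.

The region (S1 ∩ S2) ∩ S3 is the polygon with vertices (8,2), (7.676,1.919), (1,5), (9,8), (10.197,5.845).
By the shoelace formula its area is 27.94.

27.94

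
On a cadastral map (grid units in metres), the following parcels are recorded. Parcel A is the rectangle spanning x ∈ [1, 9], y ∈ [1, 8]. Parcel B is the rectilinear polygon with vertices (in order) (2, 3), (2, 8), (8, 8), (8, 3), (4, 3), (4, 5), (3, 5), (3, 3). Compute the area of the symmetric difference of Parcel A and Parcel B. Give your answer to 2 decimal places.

28.00

|Parcel A| = 56, |Parcel B| = 28, |Parcel A∩Parcel B| = 28.
|Parcel A △ Parcel B| = |Parcel A| + |Parcel B| − 2·|Parcel A∩Parcel B| = 56 + 28 − 56 = 28.00.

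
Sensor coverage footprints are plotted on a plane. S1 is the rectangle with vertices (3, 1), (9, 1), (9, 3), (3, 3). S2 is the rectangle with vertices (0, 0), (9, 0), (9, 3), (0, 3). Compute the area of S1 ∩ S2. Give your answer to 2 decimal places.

12.00

|S1∩S2|: x∈[3,9], y∈[1,3] → 6·2 = 12.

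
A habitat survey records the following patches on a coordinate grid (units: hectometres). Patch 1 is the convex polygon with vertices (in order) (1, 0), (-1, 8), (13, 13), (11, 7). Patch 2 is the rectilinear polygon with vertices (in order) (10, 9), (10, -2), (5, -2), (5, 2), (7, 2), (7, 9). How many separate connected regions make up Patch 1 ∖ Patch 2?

Patch 1 ∖ Patch 2 is a single connected region.

1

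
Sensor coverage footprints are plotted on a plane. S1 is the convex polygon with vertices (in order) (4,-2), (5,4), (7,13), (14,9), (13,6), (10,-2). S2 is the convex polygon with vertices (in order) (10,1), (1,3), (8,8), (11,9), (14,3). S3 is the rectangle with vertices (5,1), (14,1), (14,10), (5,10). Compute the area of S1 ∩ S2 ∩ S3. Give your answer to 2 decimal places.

The intersection is the polygon with vertices (5.491,6.207), (8,8), (11,9), (12.786,5.429), (11.385,1.692), (10,1), (5,2.111), (5,4).
By the shoelace formula its area is 44.08.

44.08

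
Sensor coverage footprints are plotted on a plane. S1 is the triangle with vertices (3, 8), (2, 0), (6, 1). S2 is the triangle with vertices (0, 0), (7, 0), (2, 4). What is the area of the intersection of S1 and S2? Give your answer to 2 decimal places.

6.71

The intersection is the polygon with vertices (2.454,3.636), (5.809,0.952), (2,0).
By the shoelace formula its area is 6.71.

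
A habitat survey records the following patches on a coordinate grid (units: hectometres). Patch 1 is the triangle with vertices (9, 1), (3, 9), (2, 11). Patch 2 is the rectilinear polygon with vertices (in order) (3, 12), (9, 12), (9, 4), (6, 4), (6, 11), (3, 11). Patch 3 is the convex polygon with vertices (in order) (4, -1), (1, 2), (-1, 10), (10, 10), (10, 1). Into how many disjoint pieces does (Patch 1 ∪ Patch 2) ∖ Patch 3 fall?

2

(Patch 1 ∪ Patch 2) ∖ Patch 3 splits into 2 disjoint pieces (area 0.1, area 9).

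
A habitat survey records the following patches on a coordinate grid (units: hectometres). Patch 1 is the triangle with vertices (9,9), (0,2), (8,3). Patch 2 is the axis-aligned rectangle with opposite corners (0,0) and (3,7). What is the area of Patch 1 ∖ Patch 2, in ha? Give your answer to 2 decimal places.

|Patch 1| = 23.5, |Patch 1∩Patch 2| = 2.9375.
|Patch 1 ∖ Patch 2| = |Patch 1| − |Patch 1∩Patch 2| = 23.5 − 2.9375 = 20.56.

20.56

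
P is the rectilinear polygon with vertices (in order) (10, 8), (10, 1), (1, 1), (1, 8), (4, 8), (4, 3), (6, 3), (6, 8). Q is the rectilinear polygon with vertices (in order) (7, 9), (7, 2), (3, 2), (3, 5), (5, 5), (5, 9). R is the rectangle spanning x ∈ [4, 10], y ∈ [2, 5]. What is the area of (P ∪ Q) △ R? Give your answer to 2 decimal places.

44.00

|P ∪ Q| = 62.
|(P ∪ Q) ∩ R| = 18.
|(P ∪ Q) △ R| = 62 + 18 − 36 = 44.00.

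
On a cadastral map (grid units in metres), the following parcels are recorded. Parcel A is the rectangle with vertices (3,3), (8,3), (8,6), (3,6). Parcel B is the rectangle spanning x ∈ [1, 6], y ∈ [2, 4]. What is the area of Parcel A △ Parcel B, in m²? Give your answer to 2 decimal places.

19.00

|Parcel A∩Parcel B|: x∈[3,6], y∈[3,4] → 3·1 = 3.
|Parcel A △ Parcel B| = |Parcel A| + |Parcel B| − 2·|Parcel A∩Parcel B| = 15 + 10 − 6 = 19.00.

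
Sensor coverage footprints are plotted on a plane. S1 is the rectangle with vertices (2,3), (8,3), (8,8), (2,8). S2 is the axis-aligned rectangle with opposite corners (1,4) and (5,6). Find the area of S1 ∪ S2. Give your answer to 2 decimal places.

32.00

By inclusion–exclusion:
Individual areas: |S1| = 30, |S2| = 8.
|S1∩S2|: x∈[2,5], y∈[4,6] → 3·2 = 6.
|S1 ∪ S2| = 38 − 6 = 32.00.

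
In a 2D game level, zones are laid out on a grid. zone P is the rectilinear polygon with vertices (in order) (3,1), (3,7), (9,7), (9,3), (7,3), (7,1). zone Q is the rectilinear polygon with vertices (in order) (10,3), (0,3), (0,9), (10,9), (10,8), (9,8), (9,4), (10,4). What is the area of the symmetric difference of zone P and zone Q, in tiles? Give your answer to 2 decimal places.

|zone P| = 32, |zone Q| = 56, |zone P∩zone Q| = 24.
|zone P △ zone Q| = |zone P| + |zone Q| − 2·|zone P∩zone Q| = 32 + 56 − 48 = 40.00.

40.00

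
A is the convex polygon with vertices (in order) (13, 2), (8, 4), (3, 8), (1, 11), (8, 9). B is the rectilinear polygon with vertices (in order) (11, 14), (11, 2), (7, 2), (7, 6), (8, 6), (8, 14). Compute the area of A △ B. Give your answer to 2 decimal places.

|A| = 33.5, |B| = 40, |A∩B| = 12.1.
|A △ B| = |A| + |B| − 2·|A∩B| = 33.5 + 40 − 24.2 = 49.30.

49.30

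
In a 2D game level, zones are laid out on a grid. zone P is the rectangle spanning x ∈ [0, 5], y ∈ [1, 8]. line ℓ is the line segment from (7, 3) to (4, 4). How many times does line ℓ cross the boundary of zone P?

1

The segment meets the boundary at (5,3.667).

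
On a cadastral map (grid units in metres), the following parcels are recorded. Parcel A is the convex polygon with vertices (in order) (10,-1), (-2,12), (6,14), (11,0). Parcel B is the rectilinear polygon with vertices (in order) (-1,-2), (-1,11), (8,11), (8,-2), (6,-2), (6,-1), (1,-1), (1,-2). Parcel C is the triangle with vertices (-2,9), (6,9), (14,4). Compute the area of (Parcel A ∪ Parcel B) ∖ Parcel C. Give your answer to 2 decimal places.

126.68

|Parcel A ∪ Parcel B| = 142.0821.
|(Parcel A ∪ Parcel B) ∩ Parcel C| = 15.4032.
|(Parcel A ∪ Parcel B) ∖ Parcel C| = 142.0821 − 15.4032 = 126.68.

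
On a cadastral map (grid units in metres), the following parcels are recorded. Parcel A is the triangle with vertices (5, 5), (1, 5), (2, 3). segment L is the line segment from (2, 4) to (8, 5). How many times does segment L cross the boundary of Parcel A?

1

The segment meets the boundary at (4,4.333).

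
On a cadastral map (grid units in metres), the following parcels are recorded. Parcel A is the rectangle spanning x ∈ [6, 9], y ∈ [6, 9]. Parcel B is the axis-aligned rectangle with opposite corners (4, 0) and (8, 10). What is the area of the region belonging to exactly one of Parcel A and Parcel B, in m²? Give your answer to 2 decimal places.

37.00

|Parcel A∩Parcel B|: x∈[6,8], y∈[6,9] → 2·3 = 6.
|Parcel A △ Parcel B| = |Parcel A| + |Parcel B| − 2·|Parcel A∩Parcel B| = 9 + 40 − 12 = 37.00.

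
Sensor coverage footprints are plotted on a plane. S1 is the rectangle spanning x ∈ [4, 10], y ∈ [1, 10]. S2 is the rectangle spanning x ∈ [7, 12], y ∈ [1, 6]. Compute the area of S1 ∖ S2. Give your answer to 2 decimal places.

|S1∩S2|: x∈[7,10], y∈[1,6] → 3·5 = 15.
|S1| = 54.
|S1 ∖ S2| = |S1| − |S1∩S2| = 54 − 15 = 39.00.

39.00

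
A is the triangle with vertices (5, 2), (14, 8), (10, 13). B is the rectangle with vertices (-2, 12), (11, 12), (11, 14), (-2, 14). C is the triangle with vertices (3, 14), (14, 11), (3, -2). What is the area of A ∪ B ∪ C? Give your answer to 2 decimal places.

By inclusion–exclusion:
Individual areas: |A| = 34.5, |B| = 26, |C| = 88.
|A∩B| = 0.6273.
|A∩C| = 27.0252.
|B∩C| = 7.3333.
|A∩B∩C| = 0.0753.
|A ∪ B ∪ C| = 148.5 − 34.9858 + 0.0753 = 113.59.

113.59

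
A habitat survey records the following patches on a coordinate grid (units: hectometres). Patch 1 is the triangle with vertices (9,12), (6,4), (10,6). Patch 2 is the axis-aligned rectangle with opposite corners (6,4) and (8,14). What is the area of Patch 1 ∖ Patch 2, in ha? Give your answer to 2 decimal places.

|Patch 1| = 13, |Patch 1∩Patch 2| = 4.3333.
|Patch 1 ∖ Patch 2| = |Patch 1| − |Patch 1∩Patch 2| = 13 − 4.3333 = 8.67.

8.67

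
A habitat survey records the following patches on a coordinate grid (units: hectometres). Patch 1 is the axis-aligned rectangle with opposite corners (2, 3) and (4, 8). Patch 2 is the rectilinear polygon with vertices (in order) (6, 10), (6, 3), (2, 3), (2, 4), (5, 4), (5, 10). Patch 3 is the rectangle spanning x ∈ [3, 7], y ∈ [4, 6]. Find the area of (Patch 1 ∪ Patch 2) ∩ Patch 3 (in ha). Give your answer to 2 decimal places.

4.00

|Patch 1 ∪ Patch 2| = 18.
|(Patch 1 ∪ Patch 2) ∩ Patch 3| = 4.00.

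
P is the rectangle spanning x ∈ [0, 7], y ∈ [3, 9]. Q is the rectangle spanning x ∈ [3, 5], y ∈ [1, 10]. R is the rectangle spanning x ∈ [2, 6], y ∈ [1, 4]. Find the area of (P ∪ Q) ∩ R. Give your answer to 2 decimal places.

The region (P ∪ Q) ∩ R is the polygon with vertices (5,3), (5,1), (3,1), (3,3), (2,3), (2,4), (6,4), (6,3).
By the shoelace formula its area is 8.00.

8.00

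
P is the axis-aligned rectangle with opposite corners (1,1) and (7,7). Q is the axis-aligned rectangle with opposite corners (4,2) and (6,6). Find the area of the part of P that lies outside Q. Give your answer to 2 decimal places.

|P∩Q|: x∈[4,6], y∈[2,6] → 2·4 = 8.
|P| = 36.
|P ∖ Q| = |P| − |P∩Q| = 36 − 8 = 28.00.

28.00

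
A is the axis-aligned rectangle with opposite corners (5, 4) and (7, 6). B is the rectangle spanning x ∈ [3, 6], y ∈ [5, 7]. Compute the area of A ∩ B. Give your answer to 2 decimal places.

1.00

|A∩B|: x∈[5,6], y∈[5,6] → 1·1 = 1.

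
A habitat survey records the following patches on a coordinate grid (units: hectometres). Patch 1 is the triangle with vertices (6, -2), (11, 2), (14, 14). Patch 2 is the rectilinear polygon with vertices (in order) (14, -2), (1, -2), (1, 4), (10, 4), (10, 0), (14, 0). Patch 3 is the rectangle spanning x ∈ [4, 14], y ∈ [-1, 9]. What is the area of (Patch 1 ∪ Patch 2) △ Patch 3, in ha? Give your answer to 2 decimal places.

|Patch 1 ∪ Patch 2| = 77.4.
|(Patch 1 ∪ Patch 2) ∩ Patch 3| = 46.275.
|(Patch 1 ∪ Patch 2) △ Patch 3| = 77.4 + 100 − 92.55 = 84.85.

84.85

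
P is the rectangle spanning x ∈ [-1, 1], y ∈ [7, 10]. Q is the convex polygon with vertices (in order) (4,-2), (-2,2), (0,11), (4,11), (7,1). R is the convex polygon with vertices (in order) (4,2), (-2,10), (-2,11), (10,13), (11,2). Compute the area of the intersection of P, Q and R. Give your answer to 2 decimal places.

4.00

The intersection is the polygon with vertices (1,7), (0.25,7), (-0.629,8.171), (-0.222,10), (1,10).
By the shoelace formula its area is 4.00.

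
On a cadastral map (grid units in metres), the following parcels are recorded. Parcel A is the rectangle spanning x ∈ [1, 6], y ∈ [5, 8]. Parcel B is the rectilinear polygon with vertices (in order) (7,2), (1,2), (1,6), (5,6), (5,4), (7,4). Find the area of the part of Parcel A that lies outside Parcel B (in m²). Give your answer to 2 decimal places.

|Parcel A| = 15, |Parcel A∩Parcel B| = 4.
|Parcel A ∖ Parcel B| = |Parcel A| − |Parcel A∩Parcel B| = 15 − 4 = 11.00.

11.00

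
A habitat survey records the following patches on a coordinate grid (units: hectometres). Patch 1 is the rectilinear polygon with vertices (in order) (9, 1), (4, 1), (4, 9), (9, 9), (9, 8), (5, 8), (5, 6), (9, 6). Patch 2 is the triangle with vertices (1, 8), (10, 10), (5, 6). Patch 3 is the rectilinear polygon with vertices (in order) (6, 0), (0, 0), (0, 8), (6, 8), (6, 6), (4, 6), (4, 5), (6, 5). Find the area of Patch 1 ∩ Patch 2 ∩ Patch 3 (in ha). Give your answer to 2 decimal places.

1.75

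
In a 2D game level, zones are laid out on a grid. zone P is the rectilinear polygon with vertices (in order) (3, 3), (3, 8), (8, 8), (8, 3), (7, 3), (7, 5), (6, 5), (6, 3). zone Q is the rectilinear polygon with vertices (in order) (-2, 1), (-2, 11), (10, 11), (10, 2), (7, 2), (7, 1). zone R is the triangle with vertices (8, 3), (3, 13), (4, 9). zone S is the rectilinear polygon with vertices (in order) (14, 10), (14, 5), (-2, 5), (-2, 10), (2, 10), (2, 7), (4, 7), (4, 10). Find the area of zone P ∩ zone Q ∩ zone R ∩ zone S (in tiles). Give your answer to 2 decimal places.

The intersection is the polygon with vertices (7,5), (6.667,5), (4.667,8), (5.5,8).
By the shoelace formula its area is 1.75.

1.75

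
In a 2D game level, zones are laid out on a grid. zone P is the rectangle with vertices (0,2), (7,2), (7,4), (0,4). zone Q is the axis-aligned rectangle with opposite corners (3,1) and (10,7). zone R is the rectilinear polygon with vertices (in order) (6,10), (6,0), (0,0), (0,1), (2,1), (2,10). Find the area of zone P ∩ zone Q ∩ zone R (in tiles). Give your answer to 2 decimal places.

6.00

The intersection is the polygon with vertices (3,2), (3,4), (6,4), (6,2).
By the shoelace formula its area is 6.00.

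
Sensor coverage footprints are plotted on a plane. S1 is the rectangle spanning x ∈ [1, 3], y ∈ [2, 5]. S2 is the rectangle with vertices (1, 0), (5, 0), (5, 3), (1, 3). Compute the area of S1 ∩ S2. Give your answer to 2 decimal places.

|S1∩S2|: x∈[1,3], y∈[2,3] → 2·1 = 2.

2.00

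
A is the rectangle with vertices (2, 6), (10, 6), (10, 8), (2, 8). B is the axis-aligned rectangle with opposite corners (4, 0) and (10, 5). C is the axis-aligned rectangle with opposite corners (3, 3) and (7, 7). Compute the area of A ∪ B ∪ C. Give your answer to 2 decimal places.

By inclusion–exclusion:
Individual areas: |A| = 16, |B| = 30, |C| = 16.
|A∩B| = 0 (no overlap).
|A∩C|: x∈[3,7], y∈[6,7] → 4·1 = 4.
|B∩C|: x∈[4,7], y∈[3,5] → 3·2 = 6.
|A∩B∩C| = 0.
|A ∪ B ∪ C| = 62 − 10 + 0 = 52.00.

52.00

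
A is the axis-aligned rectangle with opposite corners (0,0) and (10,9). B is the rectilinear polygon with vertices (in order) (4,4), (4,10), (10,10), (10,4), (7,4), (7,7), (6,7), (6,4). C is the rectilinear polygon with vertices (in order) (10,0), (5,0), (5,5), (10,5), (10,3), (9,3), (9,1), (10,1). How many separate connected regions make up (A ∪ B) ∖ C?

(A ∪ B) ∖ C splits into 2 disjoint pieces (area 71, area 2).

2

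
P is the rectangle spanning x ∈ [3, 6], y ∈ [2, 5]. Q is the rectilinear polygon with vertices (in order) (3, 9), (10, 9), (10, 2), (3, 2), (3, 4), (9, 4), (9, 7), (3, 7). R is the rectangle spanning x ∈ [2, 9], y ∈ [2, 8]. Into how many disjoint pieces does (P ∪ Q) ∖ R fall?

(P ∪ Q) ∖ R is a single connected region.

1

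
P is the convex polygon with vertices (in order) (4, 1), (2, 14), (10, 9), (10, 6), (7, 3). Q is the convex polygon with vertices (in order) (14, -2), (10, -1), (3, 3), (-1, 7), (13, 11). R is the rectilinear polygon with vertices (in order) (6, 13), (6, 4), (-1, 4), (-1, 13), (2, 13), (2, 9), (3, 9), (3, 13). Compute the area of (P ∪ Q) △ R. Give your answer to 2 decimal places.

117.18

|P ∪ Q| = 128.4329.
|(P ∪ Q) ∩ R| = 35.1283.
|(P ∪ Q) △ R| = 128.4329 + 59 − 70.2567 = 117.18.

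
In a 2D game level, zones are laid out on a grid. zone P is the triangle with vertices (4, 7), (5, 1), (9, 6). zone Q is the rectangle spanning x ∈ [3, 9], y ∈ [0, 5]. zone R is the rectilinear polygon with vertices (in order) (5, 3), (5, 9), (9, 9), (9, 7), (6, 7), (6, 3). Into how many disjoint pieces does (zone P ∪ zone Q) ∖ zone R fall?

1

(zone P ∪ zone Q) ∖ zone R is a single connected region.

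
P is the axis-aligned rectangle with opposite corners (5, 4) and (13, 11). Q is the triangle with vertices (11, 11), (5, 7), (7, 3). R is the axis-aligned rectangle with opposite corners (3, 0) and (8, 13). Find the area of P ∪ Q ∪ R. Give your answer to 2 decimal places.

By inclusion–exclusion:
Individual areas: |P| = 56, |Q| = 16, |R| = 65.
|P∩Q| = 15.5.
|P∩R|: x∈[5,8], y∈[4,11] → 3·7 = 21.
|Q∩R| = 10.
|P∩Q∩R| = 9.5.
|P ∪ Q ∪ R| = 137 − 46.5 + 9.5 = 100.00.

100.00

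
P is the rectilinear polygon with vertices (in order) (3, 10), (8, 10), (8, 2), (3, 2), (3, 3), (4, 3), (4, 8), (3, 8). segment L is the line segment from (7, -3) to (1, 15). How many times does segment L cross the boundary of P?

4

The segment meets the boundary at (3,9), (3.333,8), (5.333,2), (4,6).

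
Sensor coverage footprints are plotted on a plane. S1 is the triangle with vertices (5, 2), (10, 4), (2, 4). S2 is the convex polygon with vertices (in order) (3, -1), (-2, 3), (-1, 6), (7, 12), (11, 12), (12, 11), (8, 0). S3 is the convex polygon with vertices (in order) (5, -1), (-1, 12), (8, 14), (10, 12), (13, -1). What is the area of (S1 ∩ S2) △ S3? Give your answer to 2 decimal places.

|S1 ∩ S2| = 7.9304.
|(S1 ∩ S2) ∩ S3| = 7.6996.
|(S1 ∩ S2) △ S3| = 7.9304 + 134.5 − 15.3992 = 127.03.

127.03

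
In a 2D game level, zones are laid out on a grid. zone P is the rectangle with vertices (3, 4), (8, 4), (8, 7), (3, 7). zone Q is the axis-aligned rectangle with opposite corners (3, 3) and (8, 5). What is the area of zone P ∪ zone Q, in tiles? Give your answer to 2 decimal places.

By inclusion–exclusion:
Individual areas: |zone P| = 15, |zone Q| = 10.
|zone P∩zone Q|: x∈[3,8], y∈[4,5] → 5·1 = 5.
|zone P ∪ zone Q| = 25 − 5 = 20.00.

20.00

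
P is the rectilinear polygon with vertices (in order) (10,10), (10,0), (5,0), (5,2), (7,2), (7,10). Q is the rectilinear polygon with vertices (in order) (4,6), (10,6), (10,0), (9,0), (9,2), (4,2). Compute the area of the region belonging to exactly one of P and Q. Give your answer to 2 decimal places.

|P| = 34, |Q| = 26, |P∩Q| = 14.
|P △ Q| = |P| + |Q| − 2·|P∩Q| = 34 + 26 − 28 = 32.00.

32.00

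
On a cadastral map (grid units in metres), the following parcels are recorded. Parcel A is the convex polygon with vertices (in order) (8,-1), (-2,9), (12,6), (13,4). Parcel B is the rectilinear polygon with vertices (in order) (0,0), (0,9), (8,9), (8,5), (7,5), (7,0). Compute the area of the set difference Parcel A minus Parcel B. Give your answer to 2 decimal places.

30.29

|Parcel A| = 62.5, |Parcel A∩Parcel B| = 32.2143.
|Parcel A ∖ Parcel B| = |Parcel A| − |Parcel A∩Parcel B| = 62.5 − 32.2143 = 30.29.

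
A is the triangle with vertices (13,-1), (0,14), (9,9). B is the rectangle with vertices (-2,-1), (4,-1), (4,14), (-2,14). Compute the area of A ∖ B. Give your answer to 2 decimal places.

|A| = 35, |A∩B| = 4.7863.
|A ∖ B| = |A| − |A∩B| = 35 − 4.7863 = 30.21.

30.21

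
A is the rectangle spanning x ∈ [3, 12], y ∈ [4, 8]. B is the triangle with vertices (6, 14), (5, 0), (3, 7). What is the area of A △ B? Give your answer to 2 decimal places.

|A| = 36, |B| = 17.5, |A∩B| = 8.2143.
|A △ B| = |A| + |B| − 2·|A∩B| = 36 + 17.5 − 16.4286 = 37.07.

37.07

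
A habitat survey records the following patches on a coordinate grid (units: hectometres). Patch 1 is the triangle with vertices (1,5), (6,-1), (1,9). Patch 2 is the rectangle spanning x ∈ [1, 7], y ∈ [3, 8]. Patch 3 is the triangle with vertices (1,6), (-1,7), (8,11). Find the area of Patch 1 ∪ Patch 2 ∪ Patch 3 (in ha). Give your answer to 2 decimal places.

38.62

By inclusion–exclusion:
Individual areas: |Patch 1| = 10, |Patch 2| = 30, |Patch 3| = 8.5.
|Patch 1∩Patch 2| = 7.0833.
|Patch 1∩Patch 3| = 1.4054.
|Patch 2∩Patch 3| = 2.7861.
|Patch 1∩Patch 2∩Patch 3| = 1.394.
|Patch 1 ∪ Patch 2 ∪ Patch 3| = 48.5 − 11.2748 + 1.394 = 38.62.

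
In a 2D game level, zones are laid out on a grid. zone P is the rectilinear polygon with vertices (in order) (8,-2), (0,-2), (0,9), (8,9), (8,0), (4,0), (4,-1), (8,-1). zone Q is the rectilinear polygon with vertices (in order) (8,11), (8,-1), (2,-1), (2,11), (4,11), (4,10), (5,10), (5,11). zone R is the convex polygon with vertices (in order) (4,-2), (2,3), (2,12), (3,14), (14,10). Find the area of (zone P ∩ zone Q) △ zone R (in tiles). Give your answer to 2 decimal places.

60.93

|zone P ∩ zone Q| = 56.
|(zone P ∩ zone Q) ∩ zone R| = 49.5333.
|(zone P ∩ zone Q) △ zone R| = 56 + 104 − 99.0667 = 60.93.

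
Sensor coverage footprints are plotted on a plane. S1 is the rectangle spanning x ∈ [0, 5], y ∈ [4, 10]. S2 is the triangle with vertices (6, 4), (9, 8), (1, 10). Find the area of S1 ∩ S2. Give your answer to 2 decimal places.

7.60

The intersection is the polygon with vertices (5,5.2), (1,10), (5,9).
By the shoelace formula its area is 7.60.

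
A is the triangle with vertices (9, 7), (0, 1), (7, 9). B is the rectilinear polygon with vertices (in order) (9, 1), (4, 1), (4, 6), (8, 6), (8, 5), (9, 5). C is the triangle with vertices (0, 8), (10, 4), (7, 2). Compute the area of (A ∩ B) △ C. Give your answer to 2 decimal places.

|A ∩ B| = 4.003.
|(A ∩ B) ∩ C| = 2.9531.
|(A ∩ B) △ C| = 4.003 + 16 − 5.9062 = 14.10.

14.10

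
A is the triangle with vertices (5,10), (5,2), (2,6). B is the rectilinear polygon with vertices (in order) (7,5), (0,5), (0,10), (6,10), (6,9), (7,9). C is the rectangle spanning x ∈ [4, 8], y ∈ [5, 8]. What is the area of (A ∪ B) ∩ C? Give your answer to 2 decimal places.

The region (A ∪ B) ∩ C is the polygon with vertices (7,5), (5,5), (4,5), (4,8), (7,8).
By the shoelace formula its area is 9.00.

9.00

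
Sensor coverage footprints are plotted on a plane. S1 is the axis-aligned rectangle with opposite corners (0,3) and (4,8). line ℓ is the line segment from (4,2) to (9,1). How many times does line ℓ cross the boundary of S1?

0

The segment lies entirely outside S1 and never meets its boundary.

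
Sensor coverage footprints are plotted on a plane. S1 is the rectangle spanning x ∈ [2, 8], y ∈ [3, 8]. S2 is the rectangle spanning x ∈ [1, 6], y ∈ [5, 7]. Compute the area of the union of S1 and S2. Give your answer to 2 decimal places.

32.00

By inclusion–exclusion:
Individual areas: |S1| = 30, |S2| = 10.
|S1∩S2|: x∈[2,6], y∈[5,7] → 4·2 = 8.
|S1 ∪ S2| = 40 − 8 = 32.00.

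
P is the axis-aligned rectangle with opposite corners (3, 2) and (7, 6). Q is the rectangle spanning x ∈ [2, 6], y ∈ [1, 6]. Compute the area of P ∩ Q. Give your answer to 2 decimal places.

|P∩Q|: x∈[3,6], y∈[2,6] → 3·4 = 12.

12.00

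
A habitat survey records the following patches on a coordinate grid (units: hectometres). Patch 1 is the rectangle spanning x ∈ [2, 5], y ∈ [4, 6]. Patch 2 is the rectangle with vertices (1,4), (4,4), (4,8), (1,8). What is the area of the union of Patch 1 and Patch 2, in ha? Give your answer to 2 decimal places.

14.00

By inclusion–exclusion:
Individual areas: |Patch 1| = 6, |Patch 2| = 12.
|Patch 1∩Patch 2|: x∈[2,4], y∈[4,6] → 2·2 = 4.
|Patch 1 ∪ Patch 2| = 18 − 4 = 14.00.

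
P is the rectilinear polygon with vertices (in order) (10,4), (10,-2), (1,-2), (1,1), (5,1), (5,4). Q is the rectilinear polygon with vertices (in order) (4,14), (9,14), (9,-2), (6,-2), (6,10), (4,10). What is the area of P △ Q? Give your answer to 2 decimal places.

|P| = 42, |Q| = 56, |P∩Q| = 18.
|P △ Q| = |P| + |Q| − 2·|P∩Q| = 42 + 56 − 36 = 62.00.

62.00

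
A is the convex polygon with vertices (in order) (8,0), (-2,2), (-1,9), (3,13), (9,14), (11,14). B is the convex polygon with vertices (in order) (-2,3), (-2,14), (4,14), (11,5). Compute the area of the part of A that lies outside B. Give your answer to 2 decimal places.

|A| = 127.5, |A∩B| = 74.7469.
|A ∖ B| = |A| − |A∩B| = 127.5 − 74.7469 = 52.75.

52.75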